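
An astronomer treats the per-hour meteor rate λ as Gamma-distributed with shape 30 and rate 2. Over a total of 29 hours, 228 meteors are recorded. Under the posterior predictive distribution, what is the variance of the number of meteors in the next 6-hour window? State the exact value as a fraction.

57276/961

Total count 228 over total exposure 29 hours.
Conjugate update: add total count to the shape and total exposure to the rate, giving Gamma(258, 31).
The posterior predictive for a window of length T is Negative Binomial with variance T·α'·(β'+T)/β'² = 6·258·37/961 = 57276/961.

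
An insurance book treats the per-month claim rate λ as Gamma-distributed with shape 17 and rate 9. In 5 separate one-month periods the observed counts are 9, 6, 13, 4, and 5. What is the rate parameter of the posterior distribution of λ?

14

Total count: 9 + 6 + 13 + 4 + 5 = 37.
Total exposure: 5 months.
By Gamma–Poisson conjugacy, the posterior is Gamma(α + Σx, β + Σt) = Gamma(17 + 37, 9 + 5) = Gamma(54, 14).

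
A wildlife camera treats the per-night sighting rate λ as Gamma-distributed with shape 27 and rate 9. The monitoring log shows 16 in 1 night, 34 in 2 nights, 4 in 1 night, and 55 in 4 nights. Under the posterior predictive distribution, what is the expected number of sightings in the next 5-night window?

40

Total count: 16 + 34 + 4 + 55 = 109.
Total exposure: 1 + 2 + 1 + 4 = 8 nights.
Gamma(α, β) with Poisson data over total exposure Σt gives posterior Gamma(α+Σx, β+Σt) = Gamma(136, 17).
Predictive mean over a 5-night window = T·E[λ|data] = 5·136/17 = 40.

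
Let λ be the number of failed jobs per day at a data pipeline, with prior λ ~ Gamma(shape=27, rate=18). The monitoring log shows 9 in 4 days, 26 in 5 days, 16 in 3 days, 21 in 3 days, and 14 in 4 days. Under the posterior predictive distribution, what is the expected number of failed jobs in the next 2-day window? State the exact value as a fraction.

Total count: 9 + 26 + 16 + 21 + 14 = 86.
Total exposure: 4 + 5 + 3 + 3 + 4 = 19 days.
Conjugate update: add total count to the shape and total exposure to the rate, giving Gamma(113, 37).
Predictive mean over a 2-day window = T·E[λ|data] = 2·113/37 = 226/37.

226/37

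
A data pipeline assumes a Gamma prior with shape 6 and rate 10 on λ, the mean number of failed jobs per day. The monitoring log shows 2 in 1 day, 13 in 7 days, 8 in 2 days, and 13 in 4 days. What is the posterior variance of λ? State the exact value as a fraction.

7/96

Total count: 2 + 13 + 8 + 13 = 36.
Total exposure: 1 + 7 + 2 + 4 = 14 days.
Posterior: α' = 6 + 36 = 42, β' = 10 + 14 = 24.
Posterior variance = α'/β'² = 42/576 = 7/96.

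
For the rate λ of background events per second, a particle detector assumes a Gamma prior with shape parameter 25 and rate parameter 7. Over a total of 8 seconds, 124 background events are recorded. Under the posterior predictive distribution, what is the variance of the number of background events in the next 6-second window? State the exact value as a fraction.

Total count 124 over total exposure 8 seconds.
Conjugate update: add total count to the shape and total exposure to the rate, giving Gamma(149, 15).
The posterior predictive for a window of length T is Negative Binomial with variance T·α'·(β'+T)/β'² = 6·149·21/225 = 2086/25.

2086/25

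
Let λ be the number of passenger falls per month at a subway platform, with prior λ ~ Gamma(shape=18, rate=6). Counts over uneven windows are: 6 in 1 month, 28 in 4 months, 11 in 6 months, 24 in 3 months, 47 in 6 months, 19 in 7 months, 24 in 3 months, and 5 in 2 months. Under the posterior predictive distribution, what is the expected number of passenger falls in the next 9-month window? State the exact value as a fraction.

819/19

Total count: 6 + 28 + 11 + 24 + 47 + 19 + 24 + 5 = 164.
Total exposure: 1 + 4 + 6 + 3 + 6 + 7 + 3 + 2 = 32 months.
Gamma(α, β) with Poisson data over total exposure Σt gives posterior Gamma(α+Σx, β+Σt) = Gamma(182, 38).
Predictive mean over a 9-month window = T·E[λ|data] = 9·182/38 = 819/19.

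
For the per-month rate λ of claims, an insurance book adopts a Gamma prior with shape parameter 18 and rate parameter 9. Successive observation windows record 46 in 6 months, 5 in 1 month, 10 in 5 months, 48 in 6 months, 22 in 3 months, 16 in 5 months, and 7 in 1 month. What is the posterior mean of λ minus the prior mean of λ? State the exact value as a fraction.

25/9

Total count: 46 + 5 + 10 + 48 + 22 + 16 + 7 = 154.
Total exposure: 6 + 1 + 5 + 6 + 3 + 5 + 1 = 27 months.
By Gamma–Poisson conjugacy, the posterior is Gamma(α + Σx, β + Σt) = Gamma(18 + 154, 9 + 27) = Gamma(172, 36).
Posterior mean = 172/36 = 43/9; prior mean = 18/9 = 2. Difference = 43/9 − 2 = 25/9.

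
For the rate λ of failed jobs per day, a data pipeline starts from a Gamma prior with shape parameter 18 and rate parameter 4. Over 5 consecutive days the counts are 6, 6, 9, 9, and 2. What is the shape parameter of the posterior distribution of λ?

50

Total count: 6 + 6 + 9 + 9 + 2 = 32.
Total exposure: 5 days.
The Gamma prior is conjugate for the Poisson rate, so λ | data ~ Gamma(18+32, 4+5) = Gamma(50, 9).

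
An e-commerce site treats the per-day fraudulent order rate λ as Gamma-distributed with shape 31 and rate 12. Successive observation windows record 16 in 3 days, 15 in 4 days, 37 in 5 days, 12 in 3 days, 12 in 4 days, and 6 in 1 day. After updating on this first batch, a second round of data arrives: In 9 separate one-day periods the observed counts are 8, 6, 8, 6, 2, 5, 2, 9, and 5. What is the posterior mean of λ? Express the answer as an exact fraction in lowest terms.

180/41

Total count: 16 + 15 + 37 + 12 + 12 + 6 = 98.
Total exposure: 3 + 4 + 5 + 3 + 4 + 1 = 20 days.
After the first batch: Gamma(31 + 98, 12 + 20) = Gamma(129, 32).
Total count: 8 + 6 + 8 + 6 + 2 + 5 + 2 + 9 + 5 = 51.
Total exposure: 9 days.
After the second batch: Gamma(129 + 51, 32 + 9) = Gamma(180, 41).
Posterior mean = α'/β' = 180/41.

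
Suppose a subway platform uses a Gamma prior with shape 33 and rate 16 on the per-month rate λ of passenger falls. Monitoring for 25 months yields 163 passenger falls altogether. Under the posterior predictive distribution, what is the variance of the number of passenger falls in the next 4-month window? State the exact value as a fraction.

35280/1681

Total count 163 over total exposure 25 months.
Posterior: α' = 33 + 163 = 196, β' = 16 + 25 = 41.
The posterior predictive for a window of length T is Negative Binomial with variance T·α'·(β'+T)/β'² = 4·196·45/1681 = 35280/1681.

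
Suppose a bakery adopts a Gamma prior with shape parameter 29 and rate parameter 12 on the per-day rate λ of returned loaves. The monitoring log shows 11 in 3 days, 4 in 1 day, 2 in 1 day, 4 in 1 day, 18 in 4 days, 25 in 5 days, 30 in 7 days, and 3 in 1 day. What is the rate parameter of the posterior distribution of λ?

35

Total count: 11 + 4 + 2 + 4 + 18 + 25 + 30 + 3 = 97.
Total exposure: 3 + 1 + 1 + 1 + 4 + 5 + 7 + 1 = 23 days.
The Gamma prior is conjugate for the Poisson rate, so λ | data ~ Gamma(29+97, 12+23) = Gamma(126, 35).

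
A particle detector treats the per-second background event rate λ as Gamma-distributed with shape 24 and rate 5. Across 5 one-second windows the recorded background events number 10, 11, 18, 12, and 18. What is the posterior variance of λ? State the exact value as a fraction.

Total count: 10 + 11 + 18 + 12 + 18 = 69.
Total exposure: 5 seconds.
By Gamma–Poisson conjugacy, the posterior is Gamma(α + Σx, β + Σt) = Gamma(24 + 69, 5 + 5) = Gamma(93, 10).
Posterior variance = α'/β'² = 93/100.

93/100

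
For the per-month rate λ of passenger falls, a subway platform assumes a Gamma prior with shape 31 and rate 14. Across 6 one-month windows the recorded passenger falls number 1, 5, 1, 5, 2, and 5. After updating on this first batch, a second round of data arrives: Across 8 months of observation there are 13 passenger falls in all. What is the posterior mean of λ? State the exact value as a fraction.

Total count: 1 + 5 + 1 + 5 + 2 + 5 = 19.
Total exposure: 6 months.
After the first batch: Gamma(31 + 19, 14 + 6) = Gamma(50, 20).
Total count 13 over total exposure 8 months.
After the second batch: Gamma(50 + 13, 20 + 8) = Gamma(63, 28).
Posterior mean = α'/β' = 63/28 = 9/4.

9/4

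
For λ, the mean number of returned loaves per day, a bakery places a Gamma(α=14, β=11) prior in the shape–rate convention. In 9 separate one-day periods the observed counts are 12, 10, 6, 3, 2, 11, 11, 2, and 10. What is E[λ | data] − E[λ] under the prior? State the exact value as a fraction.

Total count: 12 + 10 + 6 + 3 + 2 + 11 + 11 + 2 + 10 = 67.
Total exposure: 9 days.
The Gamma prior is conjugate for the Poisson rate, so λ | data ~ Gamma(14+67, 11+9) = Gamma(81, 20).
Posterior mean = 81/20 = 81/20; prior mean = 14/11 = 14/11. Difference = 81/20 − 14/11 = 611/220.

611/220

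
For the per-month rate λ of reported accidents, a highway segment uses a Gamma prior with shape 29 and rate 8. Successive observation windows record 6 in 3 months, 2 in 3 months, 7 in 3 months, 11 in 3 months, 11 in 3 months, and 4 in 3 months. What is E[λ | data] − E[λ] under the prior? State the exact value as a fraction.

-97/104

Total count: 6 + 2 + 7 + 11 + 11 + 4 = 41.
Total exposure: 3 + 3 + 3 + 3 + 3 + 3 = 18 months.
Posterior: α' = 29 + 41 = 70, β' = 8 + 18 = 26.
Posterior mean = 70/26 = 35/13; prior mean = 29/8 = 29/8. Difference = 35/13 − 29/8 = -97/104.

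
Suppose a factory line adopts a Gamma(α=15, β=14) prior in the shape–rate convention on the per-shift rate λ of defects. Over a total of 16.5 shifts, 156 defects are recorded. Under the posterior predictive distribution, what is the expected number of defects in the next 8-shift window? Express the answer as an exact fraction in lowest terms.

2736/61

Total count 156 over total exposure 16.5 shifts.
Gamma(α, β) with Poisson data over total exposure Σt gives posterior Gamma(α+Σx, β+Σt) = Gamma(171, 61/2).
Predictive mean over an 8-shift window = T·E[λ|data] = 8·171/(61/2) = 2736/61.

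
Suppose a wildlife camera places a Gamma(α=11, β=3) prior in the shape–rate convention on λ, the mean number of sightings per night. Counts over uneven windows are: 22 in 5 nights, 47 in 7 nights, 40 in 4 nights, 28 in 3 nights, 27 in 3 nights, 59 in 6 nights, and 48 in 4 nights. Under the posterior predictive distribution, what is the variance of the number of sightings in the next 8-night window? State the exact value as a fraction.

97008/1225

Total count: 22 + 47 + 40 + 28 + 27 + 59 + 48 = 271.
Total exposure: 5 + 7 + 4 + 3 + 3 + 6 + 4 = 32 nights.
Posterior: α' = 11 + 271 = 282, β' = 3 + 32 = 35.
The posterior predictive for a window of length T is Negative Binomial with variance T·α'·(β'+T)/β'² = 8·282·43/1225 = 97008/1225.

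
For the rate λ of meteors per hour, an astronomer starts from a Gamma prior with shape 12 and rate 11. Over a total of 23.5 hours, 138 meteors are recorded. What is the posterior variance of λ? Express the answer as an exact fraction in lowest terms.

200/1587

Total count 138 over total exposure 23.5 hours.
By Gamma–Poisson conjugacy, the posterior is Gamma(α + Σx, β + Σt) = Gamma(12 + 138, 11 + 23.5) = Gamma(150, 69/2).
Posterior variance = α'/β'² = 150/(4761/4) = 200/1587.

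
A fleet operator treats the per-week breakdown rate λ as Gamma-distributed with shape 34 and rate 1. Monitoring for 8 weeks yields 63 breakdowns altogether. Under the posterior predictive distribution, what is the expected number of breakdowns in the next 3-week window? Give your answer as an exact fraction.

Total count 63 over total exposure 8 weeks.
Gamma(α, β) with Poisson data over total exposure Σt gives posterior Gamma(α+Σx, β+Σt) = Gamma(97, 9).
Predictive mean over a 3-week window = T·E[λ|data] = 3·97/9 = 97/3.

97/3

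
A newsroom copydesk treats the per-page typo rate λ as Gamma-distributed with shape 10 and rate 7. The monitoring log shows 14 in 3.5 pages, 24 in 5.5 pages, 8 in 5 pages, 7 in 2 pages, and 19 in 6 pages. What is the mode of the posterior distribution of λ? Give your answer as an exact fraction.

81/29

Total count: 14 + 24 + 8 + 7 + 19 = 72.
Total exposure: 3.5 + 5.5 + 5 + 2 + 6 = 22 pages.
The Gamma prior is conjugate for the Poisson rate, so λ | data ~ Gamma(10+72, 7+22) = Gamma(82, 29).
Posterior mode = (α'−1)/β' = 81/29.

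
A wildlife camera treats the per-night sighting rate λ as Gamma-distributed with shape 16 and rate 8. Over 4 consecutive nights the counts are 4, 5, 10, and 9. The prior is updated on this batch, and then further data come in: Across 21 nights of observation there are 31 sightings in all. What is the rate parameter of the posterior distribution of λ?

33

Total count: 4 + 5 + 10 + 9 = 28.
Total exposure: 4 nights.
After the first batch: Gamma(16 + 28, 8 + 4) = Gamma(44, 12).
Total count 31 over total exposure 21 nights.
After the second batch: Gamma(44 + 31, 12 + 21) = Gamma(75, 33).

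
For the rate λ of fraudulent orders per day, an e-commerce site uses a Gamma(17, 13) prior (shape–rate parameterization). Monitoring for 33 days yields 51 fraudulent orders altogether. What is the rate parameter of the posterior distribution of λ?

46

Total count 51 over total exposure 33 days.
Posterior: α' = 17 + 51 = 68, β' = 13 + 33 = 46.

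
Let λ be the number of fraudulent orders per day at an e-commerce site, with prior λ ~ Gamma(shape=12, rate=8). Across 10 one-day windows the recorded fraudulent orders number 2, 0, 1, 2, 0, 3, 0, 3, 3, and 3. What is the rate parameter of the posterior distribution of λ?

Total count: 2 + 0 + 1 + 2 + 0 + 3 + 0 + 3 + 3 + 3 = 17.
Total exposure: 10 days.
The Gamma prior is conjugate for the Poisson rate, so λ | data ~ Gamma(12+17, 8+10) = Gamma(29, 18).

18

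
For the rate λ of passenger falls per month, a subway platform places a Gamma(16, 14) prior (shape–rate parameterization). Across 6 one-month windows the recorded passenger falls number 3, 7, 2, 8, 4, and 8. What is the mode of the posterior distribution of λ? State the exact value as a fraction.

47/20

Total count: 3 + 7 + 2 + 8 + 4 + 8 = 32.
Total exposure: 6 months.
The Gamma prior is conjugate for the Poisson rate, so λ | data ~ Gamma(16+32, 14+6) = Gamma(48, 20).
Posterior mode = (α'−1)/β' = 47/20.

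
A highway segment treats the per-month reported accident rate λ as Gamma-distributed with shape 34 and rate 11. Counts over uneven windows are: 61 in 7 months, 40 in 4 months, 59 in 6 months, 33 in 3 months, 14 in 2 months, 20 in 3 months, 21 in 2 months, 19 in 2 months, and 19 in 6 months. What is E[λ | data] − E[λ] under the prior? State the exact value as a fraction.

978/253

Total count: 61 + 40 + 59 + 33 + 14 + 20 + 21 + 19 + 19 = 286.
Total exposure: 7 + 4 + 6 + 3 + 2 + 3 + 2 + 2 + 6 = 35 months.
Posterior: α' = 34 + 286 = 320, β' = 11 + 35 = 46.
Posterior mean = 320/46 = 160/23; prior mean = 34/11 = 34/11. Difference = 160/23 − 34/11 = 978/253.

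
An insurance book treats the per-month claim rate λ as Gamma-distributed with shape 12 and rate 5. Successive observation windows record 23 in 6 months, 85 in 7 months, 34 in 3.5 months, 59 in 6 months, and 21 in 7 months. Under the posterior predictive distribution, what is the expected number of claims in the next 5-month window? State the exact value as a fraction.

Total count: 23 + 85 + 34 + 59 + 21 = 222.
Total exposure: 6 + 7 + 3.5 + 6 + 7 = 29.5 months.
Conjugate update: add total count to the shape and total exposure to the rate, giving Gamma(234, 69/2).
Predictive mean over a 5-month window = T·E[λ|data] = 5·234/(69/2) = 780/23.

780/23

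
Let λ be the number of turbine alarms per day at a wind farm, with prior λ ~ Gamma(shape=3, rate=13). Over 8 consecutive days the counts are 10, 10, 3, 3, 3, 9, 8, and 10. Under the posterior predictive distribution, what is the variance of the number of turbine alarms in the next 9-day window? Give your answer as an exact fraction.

Total count: 10 + 10 + 3 + 3 + 3 + 9 + 8 + 10 = 56.
Total exposure: 8 days.
Conjugate update: add total count to the shape and total exposure to the rate, giving Gamma(59, 21).
The posterior predictive for a window of length T is Negative Binomial with variance T·α'·(β'+T)/β'² = 9·59·30/441 = 1770/49.

1770/49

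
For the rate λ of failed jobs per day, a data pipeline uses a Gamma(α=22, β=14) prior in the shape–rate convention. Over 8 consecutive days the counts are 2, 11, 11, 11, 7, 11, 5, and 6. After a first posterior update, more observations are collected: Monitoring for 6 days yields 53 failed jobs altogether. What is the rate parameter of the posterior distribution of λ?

28

Total count: 2 + 11 + 11 + 11 + 7 + 11 + 5 + 6 = 64.
Total exposure: 8 days.
After the first batch: Gamma(22 + 64, 14 + 8) = Gamma(86, 22).
Total count 53 over total exposure 6 days.
After the second batch: Gamma(86 + 53, 22 + 6) = Gamma(139, 28).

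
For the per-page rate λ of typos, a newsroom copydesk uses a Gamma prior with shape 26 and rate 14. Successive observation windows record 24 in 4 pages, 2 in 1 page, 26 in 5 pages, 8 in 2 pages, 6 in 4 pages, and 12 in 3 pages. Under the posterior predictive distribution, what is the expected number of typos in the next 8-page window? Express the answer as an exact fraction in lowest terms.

832/33

Total count: 24 + 2 + 26 + 8 + 6 + 12 = 78.
Total exposure: 4 + 1 + 5 + 2 + 4 + 3 = 19 pages.
Posterior: α' = 26 + 78 = 104, β' = 14 + 19 = 33.
Predictive mean over an 8-page window = T·E[λ|data] = 8·104/33 = 832/33.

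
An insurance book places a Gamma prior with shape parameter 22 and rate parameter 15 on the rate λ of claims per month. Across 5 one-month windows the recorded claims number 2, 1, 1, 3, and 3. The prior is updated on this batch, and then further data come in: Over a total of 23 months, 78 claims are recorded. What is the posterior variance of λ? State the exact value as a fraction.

Total count: 2 + 1 + 1 + 3 + 3 = 10.
Total exposure: 5 months.
After the first batch: Gamma(22 + 10, 15 + 5) = Gamma(32, 20).
Total count 78 over total exposure 23 months.
After the second batch: Gamma(32 + 78, 20 + 23) = Gamma(110, 43).
Posterior variance = α'/β'² = 110/1849.

110/1849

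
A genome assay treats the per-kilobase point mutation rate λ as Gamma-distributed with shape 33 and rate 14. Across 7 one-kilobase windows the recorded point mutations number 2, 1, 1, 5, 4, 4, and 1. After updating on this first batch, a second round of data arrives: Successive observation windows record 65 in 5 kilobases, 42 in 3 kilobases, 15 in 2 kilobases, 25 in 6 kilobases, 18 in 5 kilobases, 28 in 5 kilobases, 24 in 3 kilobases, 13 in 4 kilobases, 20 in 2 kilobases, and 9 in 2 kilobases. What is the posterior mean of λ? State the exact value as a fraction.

155/29

Total count: 2 + 1 + 1 + 5 + 4 + 4 + 1 = 18.
Total exposure: 7 kilobases.
After the first batch: Gamma(33 + 18, 14 + 7) = Gamma(51, 21).
Total count: 65 + 42 + 15 + 25 + 18 + 28 + 24 + 13 + 20 + 9 = 259.
Total exposure: 5 + 3 + 2 + 6 + 5 + 5 + 3 + 4 + 2 + 2 = 37 kilobases.
After the second batch: Gamma(51 + 259, 21 + 37) = Gamma(310, 58).
Posterior mean = α'/β' = 310/58 = 155/29.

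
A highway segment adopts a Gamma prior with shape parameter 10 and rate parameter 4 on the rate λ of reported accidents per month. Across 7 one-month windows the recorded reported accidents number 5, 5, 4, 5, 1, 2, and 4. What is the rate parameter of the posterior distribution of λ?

Total count: 5 + 5 + 4 + 5 + 1 + 2 + 4 = 26.
Total exposure: 7 months.
By Gamma–Poisson conjugacy, the posterior is Gamma(α + Σx, β + Σt) = Gamma(10 + 26, 4 + 7) = Gamma(36, 11).

11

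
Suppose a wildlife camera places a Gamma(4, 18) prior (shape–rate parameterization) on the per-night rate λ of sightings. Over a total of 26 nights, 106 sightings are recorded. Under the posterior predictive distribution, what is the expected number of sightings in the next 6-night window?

Total count 106 over total exposure 26 nights.
By Gamma–Poisson conjugacy, the posterior is Gamma(α + Σx, β + Σt) = Gamma(4 + 106, 18 + 26) = Gamma(110, 44).
Predictive mean over a 6-night window = T·E[λ|data] = 6·110/44 = 15.

15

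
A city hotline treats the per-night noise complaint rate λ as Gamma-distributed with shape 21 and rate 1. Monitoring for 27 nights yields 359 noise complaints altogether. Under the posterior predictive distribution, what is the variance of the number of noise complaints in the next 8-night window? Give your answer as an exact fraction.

6840/49

Total count 359 over total exposure 27 nights.
Conjugate update: add total count to the shape and total exposure to the rate, giving Gamma(380, 28).
The posterior predictive for a window of length T is Negative Binomial with variance T·α'·(β'+T)/β'² = 8·380·36/784 = 6840/49.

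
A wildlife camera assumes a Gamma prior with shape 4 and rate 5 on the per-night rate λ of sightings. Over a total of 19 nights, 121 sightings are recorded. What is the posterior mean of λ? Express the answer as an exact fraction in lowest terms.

Total count 121 over total exposure 19 nights.
Posterior: α' = 4 + 121 = 125, β' = 5 + 19 = 24.
Posterior mean = α'/β' = 125/24.

125/24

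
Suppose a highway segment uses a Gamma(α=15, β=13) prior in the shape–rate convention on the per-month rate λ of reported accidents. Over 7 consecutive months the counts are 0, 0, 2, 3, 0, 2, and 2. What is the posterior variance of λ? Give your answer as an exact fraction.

3/50

Total count: 0 + 0 + 2 + 3 + 0 + 2 + 2 = 9.
Total exposure: 7 months.
Posterior: α' = 15 + 9 = 24, β' = 13 + 7 = 20.
Posterior variance = α'/β'² = 24/400 = 3/50.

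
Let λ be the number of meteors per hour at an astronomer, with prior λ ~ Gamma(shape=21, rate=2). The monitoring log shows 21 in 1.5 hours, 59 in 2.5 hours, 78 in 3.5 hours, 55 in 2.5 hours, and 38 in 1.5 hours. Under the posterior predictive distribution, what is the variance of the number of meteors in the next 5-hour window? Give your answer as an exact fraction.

Total count: 21 + 59 + 78 + 55 + 38 = 251.
Total exposure: 1.5 + 2.5 + 3.5 + 2.5 + 1.5 = 11.5 hours.
By Gamma–Poisson conjugacy, the posterior is Gamma(α + Σx, β + Σt) = Gamma(21 + 251, 2 + 11.5) = Gamma(272, 27/2).
The posterior predictive for a window of length T is Negative Binomial with variance T·α'·(β'+T)/β'² = 5·272·(37/2)/(729/4) = 100640/729.

100640/729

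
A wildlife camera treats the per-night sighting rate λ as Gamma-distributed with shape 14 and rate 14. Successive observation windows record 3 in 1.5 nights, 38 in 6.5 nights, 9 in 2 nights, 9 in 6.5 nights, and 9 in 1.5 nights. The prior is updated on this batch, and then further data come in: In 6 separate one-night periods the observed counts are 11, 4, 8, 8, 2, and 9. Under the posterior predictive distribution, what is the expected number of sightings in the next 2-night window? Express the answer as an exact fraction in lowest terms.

Total count: 3 + 38 + 9 + 9 + 9 = 68.
Total exposure: 1.5 + 6.5 + 2 + 6.5 + 1.5 = 18 nights.
After the first batch: Gamma(14 + 68, 14 + 18) = Gamma(82, 32).
Total count: 11 + 4 + 8 + 8 + 2 + 9 = 42.
Total exposure: 6 nights.
After the second batch: Gamma(82 + 42, 32 + 6) = Gamma(124, 38).
Predictive mean over a 2-night window = T·E[λ|data] = 2·124/38 = 124/19.

124/19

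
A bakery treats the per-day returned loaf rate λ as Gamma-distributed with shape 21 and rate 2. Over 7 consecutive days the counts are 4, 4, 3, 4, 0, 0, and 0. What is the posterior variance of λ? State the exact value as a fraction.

Total count: 4 + 4 + 3 + 4 + 0 + 0 + 0 = 15.
Total exposure: 7 days.
Posterior: α' = 21 + 15 = 36, β' = 2 + 7 = 9.
Posterior variance = α'/β'² = 36/81 = 4/9.

4/9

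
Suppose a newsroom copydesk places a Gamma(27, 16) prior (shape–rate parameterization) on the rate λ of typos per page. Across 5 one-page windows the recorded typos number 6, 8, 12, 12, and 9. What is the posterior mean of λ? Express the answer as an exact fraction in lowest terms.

Total count: 6 + 8 + 12 + 12 + 9 = 47.
Total exposure: 5 pages.
Posterior: α' = 27 + 47 = 74, β' = 16 + 5 = 21.
Posterior mean = α'/β' = 74/21.

74/21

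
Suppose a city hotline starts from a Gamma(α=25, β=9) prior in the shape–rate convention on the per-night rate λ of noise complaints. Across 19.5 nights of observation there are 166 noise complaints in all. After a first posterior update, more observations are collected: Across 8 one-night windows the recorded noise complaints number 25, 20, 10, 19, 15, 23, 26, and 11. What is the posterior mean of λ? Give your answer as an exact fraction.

680/73

Total count 166 over total exposure 19.5 nights.
After the first batch: Gamma(25 + 166, 9 + 19.5) = Gamma(191, 57/2).
Total count: 25 + 20 + 10 + 19 + 15 + 23 + 26 + 11 = 149.
Total exposure: 8 nights.
After the second batch: Gamma(191 + 149, 57/2 + 8) = Gamma(340, 73/2).
Posterior mean = α'/β' = 340/(73/2) = 680/73.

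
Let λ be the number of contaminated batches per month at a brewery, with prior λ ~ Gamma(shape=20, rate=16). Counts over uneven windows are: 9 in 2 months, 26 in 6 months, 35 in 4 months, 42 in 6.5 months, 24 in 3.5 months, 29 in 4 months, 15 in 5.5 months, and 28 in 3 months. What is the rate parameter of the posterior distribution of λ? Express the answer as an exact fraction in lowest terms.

101/2

Total count: 9 + 26 + 35 + 42 + 24 + 29 + 15 + 28 = 208.
Total exposure: 2 + 6 + 4 + 6.5 + 3.5 + 4 + 5.5 + 3 = 34.5 months.
Gamma(α, β) with Poisson data over total exposure Σt gives posterior Gamma(α+Σx, β+Σt) = Gamma(228, 101/2).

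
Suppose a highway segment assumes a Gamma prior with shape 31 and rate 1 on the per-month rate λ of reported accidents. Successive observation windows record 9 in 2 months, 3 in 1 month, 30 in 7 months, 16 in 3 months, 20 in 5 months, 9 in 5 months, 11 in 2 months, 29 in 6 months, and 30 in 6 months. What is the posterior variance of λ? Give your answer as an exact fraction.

47/361

Total count: 9 + 3 + 30 + 16 + 20 + 9 + 11 + 29 + 30 = 157.
Total exposure: 2 + 1 + 7 + 3 + 5 + 5 + 2 + 6 + 6 = 37 months.
Gamma(α, β) with Poisson data over total exposure Σt gives posterior Gamma(α+Σx, β+Σt) = Gamma(188, 38).
Posterior variance = α'/β'² = 188/1444 = 47/361.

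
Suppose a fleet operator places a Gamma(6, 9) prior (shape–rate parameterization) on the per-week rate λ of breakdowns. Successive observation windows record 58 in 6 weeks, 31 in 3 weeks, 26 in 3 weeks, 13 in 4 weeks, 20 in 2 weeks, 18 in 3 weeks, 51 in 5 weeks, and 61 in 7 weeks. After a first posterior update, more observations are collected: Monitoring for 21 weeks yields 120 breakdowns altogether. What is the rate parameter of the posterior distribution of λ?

63

Total count: 58 + 31 + 26 + 13 + 20 + 18 + 51 + 61 = 278.
Total exposure: 6 + 3 + 3 + 4 + 2 + 3 + 5 + 7 = 33 weeks.
After the first batch: Gamma(6 + 278, 9 + 33) = Gamma(284, 42).
Total count 120 over total exposure 21 weeks.
After the second batch: Gamma(284 + 120, 42 + 21) = Gamma(404, 63).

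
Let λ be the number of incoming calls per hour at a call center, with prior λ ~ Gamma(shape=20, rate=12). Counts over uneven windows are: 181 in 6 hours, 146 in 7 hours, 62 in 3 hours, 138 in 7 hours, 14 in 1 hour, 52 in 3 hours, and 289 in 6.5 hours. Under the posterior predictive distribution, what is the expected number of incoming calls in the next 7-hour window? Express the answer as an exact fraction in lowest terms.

Total count: 181 + 146 + 62 + 138 + 14 + 52 + 289 = 882.
Total exposure: 6 + 7 + 3 + 7 + 1 + 3 + 6.5 = 33.5 hours.
Conjugate update: add total count to the shape and total exposure to the rate, giving Gamma(902, 91/2).
Predictive mean over a 7-hour window = T·E[λ|data] = 7·902/(91/2) = 1804/13.

1804/13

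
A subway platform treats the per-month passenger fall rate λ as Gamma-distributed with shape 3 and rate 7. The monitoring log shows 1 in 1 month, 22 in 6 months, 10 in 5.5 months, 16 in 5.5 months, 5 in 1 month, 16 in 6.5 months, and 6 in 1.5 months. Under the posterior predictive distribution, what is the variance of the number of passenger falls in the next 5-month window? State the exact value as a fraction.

Total count: 1 + 22 + 10 + 16 + 5 + 16 + 6 = 76.
Total exposure: 1 + 6 + 5.5 + 5.5 + 1 + 6.5 + 1.5 = 27 months.
Conjugate update: add total count to the shape and total exposure to the rate, giving Gamma(79, 34).
The posterior predictive for a window of length T is Negative Binomial with variance T·α'·(β'+T)/β'² = 5·79·39/1156 = 15405/1156.

15405/1156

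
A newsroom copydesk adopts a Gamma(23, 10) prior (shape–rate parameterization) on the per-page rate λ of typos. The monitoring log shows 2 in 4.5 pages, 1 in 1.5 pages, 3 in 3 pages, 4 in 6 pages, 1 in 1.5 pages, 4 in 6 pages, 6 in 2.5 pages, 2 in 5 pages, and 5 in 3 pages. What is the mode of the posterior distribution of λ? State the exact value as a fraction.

Total count: 2 + 1 + 3 + 4 + 1 + 4 + 6 + 2 + 5 = 28.
Total exposure: 4.5 + 1.5 + 3 + 6 + 1.5 + 6 + 2.5 + 5 + 3 = 33 pages.
Conjugate update: add total count to the shape and total exposure to the rate, giving Gamma(51, 43).
Posterior mode = (α'−1)/β' = 50/43.

50/43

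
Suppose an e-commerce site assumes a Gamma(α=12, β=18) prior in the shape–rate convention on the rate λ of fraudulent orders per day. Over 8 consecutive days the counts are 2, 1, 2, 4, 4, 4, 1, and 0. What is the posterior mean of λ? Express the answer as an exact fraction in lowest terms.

Total count: 2 + 1 + 2 + 4 + 4 + 4 + 1 + 0 = 18.
Total exposure: 8 days.
The Gamma prior is conjugate for the Poisson rate, so λ | data ~ Gamma(12+18, 18+8) = Gamma(30, 26).
Posterior mean = α'/β' = 30/26 = 15/13.

15/13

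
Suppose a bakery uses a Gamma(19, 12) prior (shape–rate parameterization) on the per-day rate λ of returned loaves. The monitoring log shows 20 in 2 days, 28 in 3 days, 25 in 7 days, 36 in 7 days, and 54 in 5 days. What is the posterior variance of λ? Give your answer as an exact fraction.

91/648

Total count: 20 + 28 + 25 + 36 + 54 = 163.
Total exposure: 2 + 3 + 7 + 7 + 5 = 24 days.
The Gamma prior is conjugate for the Poisson rate, so λ | data ~ Gamma(19+163, 12+24) = Gamma(182, 36).
Posterior variance = α'/β'² = 182/1296 = 91/648.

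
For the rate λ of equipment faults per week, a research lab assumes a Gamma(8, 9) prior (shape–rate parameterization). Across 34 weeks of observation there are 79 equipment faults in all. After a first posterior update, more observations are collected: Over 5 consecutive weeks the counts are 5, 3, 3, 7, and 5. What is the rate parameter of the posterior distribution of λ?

Total count 79 over total exposure 34 weeks.
After the first batch: Gamma(8 + 79, 9 + 34) = Gamma(87, 43).
Total count: 5 + 3 + 3 + 7 + 5 = 23.
Total exposure: 5 weeks.
After the second batch: Gamma(87 + 23, 43 + 5) = Gamma(110, 48).

48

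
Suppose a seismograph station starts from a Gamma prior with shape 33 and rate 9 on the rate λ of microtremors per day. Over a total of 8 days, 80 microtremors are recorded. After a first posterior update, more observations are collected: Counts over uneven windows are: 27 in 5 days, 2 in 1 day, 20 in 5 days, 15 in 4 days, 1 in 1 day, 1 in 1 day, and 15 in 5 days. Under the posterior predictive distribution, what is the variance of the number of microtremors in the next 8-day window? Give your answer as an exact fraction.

72944/1521

Total count 80 over total exposure 8 days.
After the first batch: Gamma(33 + 80, 9 + 8) = Gamma(113, 17).
Total count: 27 + 2 + 20 + 15 + 1 + 1 + 15 = 81.
Total exposure: 5 + 1 + 5 + 4 + 1 + 1 + 5 = 22 days.
After the second batch: Gamma(113 + 81, 17 + 22) = Gamma(194, 39).
The posterior predictive for a window of length T is Negative Binomial with variance T·α'·(β'+T)/β'² = 8·194·47/1521 = 72944/1521.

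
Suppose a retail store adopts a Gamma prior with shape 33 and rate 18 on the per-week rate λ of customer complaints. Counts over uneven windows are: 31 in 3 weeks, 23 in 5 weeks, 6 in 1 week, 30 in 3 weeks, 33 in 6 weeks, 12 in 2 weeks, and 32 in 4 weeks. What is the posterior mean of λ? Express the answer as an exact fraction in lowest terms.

100/21

Total count: 31 + 23 + 6 + 30 + 33 + 12 + 32 = 167.
Total exposure: 3 + 5 + 1 + 3 + 6 + 2 + 4 = 24 weeks.
By Gamma–Poisson conjugacy, the posterior is Gamma(α + Σx, β + Σt) = Gamma(33 + 167, 18 + 24) = Gamma(200, 42).
Posterior mean = α'/β' = 200/42 = 100/21.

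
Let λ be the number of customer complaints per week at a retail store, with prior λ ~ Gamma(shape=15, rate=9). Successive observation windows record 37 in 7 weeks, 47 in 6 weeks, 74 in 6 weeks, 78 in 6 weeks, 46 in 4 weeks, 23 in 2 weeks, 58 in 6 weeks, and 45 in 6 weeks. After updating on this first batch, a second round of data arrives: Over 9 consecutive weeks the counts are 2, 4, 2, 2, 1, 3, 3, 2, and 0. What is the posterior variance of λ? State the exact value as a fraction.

442/3721

Total count: 37 + 47 + 74 + 78 + 46 + 23 + 58 + 45 = 408.
Total exposure: 7 + 6 + 6 + 6 + 4 + 2 + 6 + 6 = 43 weeks.
After the first batch: Gamma(15 + 408, 9 + 43) = Gamma(423, 52).
Total count: 2 + 4 + 2 + 2 + 1 + 3 + 3 + 2 + 0 = 19.
Total exposure: 9 weeks.
After the second batch: Gamma(423 + 19, 52 + 9) = Gamma(442, 61).
Posterior variance = α'/β'² = 442/3721.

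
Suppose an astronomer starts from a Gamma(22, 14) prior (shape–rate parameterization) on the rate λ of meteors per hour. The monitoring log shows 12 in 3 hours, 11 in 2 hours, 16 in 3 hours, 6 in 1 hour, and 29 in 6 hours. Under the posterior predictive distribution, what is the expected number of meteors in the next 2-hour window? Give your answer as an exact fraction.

Total count: 12 + 11 + 16 + 6 + 29 = 74.
Total exposure: 3 + 2 + 3 + 1 + 6 = 15 hours.
Conjugate update: add total count to the shape and total exposure to the rate, giving Gamma(96, 29).
Predictive mean over a 2-hour window = T·E[λ|data] = 2·96/29 = 192/29.

192/29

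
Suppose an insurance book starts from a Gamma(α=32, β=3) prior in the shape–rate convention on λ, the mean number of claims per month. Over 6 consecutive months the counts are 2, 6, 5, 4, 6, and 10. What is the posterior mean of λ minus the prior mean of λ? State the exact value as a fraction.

-31/9

Total count: 2 + 6 + 5 + 4 + 6 + 10 = 33.
Total exposure: 6 months.
Posterior: α' = 32 + 33 = 65, β' = 3 + 6 = 9.
Posterior mean = 65/9 = 65/9; prior mean = 32/3 = 32/3. Difference = 65/9 − 32/3 = -31/9.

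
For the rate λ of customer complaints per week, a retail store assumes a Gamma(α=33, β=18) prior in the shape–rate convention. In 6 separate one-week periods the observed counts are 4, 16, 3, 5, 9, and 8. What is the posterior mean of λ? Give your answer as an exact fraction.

Total count: 4 + 16 + 3 + 5 + 9 + 8 = 45.
Total exposure: 6 weeks.
Gamma(α, β) with Poisson data over total exposure Σt gives posterior Gamma(α+Σx, β+Σt) = Gamma(78, 24).
Posterior mean = α'/β' = 78/24 = 13/4.

13/4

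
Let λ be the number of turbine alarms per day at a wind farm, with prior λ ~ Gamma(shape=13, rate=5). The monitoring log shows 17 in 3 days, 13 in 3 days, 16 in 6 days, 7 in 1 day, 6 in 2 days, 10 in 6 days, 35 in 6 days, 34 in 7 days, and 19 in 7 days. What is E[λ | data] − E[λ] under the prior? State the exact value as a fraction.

Total count: 17 + 13 + 16 + 7 + 6 + 10 + 35 + 34 + 19 = 157.
Total exposure: 3 + 3 + 6 + 1 + 2 + 6 + 6 + 7 + 7 = 41 days.
Posterior: α' = 13 + 157 = 170, β' = 5 + 41 = 46.
Posterior mean = 170/46 = 85/23; prior mean = 13/5 = 13/5. Difference = 85/23 − 13/5 = 126/115.

126/115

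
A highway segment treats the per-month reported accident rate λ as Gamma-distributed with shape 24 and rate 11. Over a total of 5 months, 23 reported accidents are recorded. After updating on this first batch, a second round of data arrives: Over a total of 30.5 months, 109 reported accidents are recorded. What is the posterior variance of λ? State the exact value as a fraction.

208/2883

Total count 23 over total exposure 5 months.
After the first batch: Gamma(24 + 23, 11 + 5) = Gamma(47, 16).
Total count 109 over total exposure 30.5 months.
After the second batch: Gamma(47 + 109, 16 + 30.5) = Gamma(156, 93/2).
Posterior variance = α'/β'² = 156/(8649/4) = 208/2883.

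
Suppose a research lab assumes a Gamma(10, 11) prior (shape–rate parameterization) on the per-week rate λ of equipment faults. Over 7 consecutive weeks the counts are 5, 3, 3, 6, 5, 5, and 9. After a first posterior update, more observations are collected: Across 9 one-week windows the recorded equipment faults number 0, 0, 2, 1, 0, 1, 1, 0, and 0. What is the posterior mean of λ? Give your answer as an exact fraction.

Total count: 5 + 3 + 3 + 6 + 5 + 5 + 9 = 36.
Total exposure: 7 weeks.
After the first batch: Gamma(10 + 36, 11 + 7) = Gamma(46, 18).
Total count: 0 + 0 + 2 + 1 + 0 + 1 + 1 + 0 + 0 = 5.
Total exposure: 9 weeks.
After the second batch: Gamma(46 + 5, 18 + 9) = Gamma(51, 27).
Posterior mean = α'/β' = 51/27 = 17/9.

17/9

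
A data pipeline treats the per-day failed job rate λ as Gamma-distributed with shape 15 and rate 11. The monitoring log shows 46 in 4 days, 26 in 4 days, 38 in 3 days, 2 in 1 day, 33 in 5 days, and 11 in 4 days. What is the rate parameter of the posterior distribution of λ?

Total count: 46 + 26 + 38 + 2 + 33 + 11 = 156.
Total exposure: 4 + 4 + 3 + 1 + 5 + 4 = 21 days.
By Gamma–Poisson conjugacy, the posterior is Gamma(α + Σx, β + Σt) = Gamma(15 + 156, 11 + 21) = Gamma(171, 32).

32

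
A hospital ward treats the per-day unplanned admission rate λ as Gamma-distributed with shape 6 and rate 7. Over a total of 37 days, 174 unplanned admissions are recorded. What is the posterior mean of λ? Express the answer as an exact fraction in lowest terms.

45/11

Total count 174 over total exposure 37 days.
Posterior: α' = 6 + 174 = 180, β' = 7 + 37 = 44.
Posterior mean = α'/β' = 180/44 = 45/11.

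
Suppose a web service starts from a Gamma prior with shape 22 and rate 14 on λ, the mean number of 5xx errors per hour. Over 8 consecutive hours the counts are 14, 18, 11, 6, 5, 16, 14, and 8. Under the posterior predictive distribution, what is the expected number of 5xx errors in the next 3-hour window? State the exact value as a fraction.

Total count: 14 + 18 + 11 + 6 + 5 + 16 + 14 + 8 = 92.
Total exposure: 8 hours.
By Gamma–Poisson conjugacy, the posterior is Gamma(α + Σx, β + Σt) = Gamma(22 + 92, 14 + 8) = Gamma(114, 22).
Predictive mean over a 3-hour window = T·E[λ|data] = 3·114/22 = 171/11.

171/11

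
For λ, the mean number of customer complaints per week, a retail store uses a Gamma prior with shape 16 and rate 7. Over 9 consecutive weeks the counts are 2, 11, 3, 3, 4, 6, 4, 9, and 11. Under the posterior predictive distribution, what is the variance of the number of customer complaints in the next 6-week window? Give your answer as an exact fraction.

Total count: 2 + 11 + 3 + 3 + 4 + 6 + 4 + 9 + 11 = 53.
Total exposure: 9 weeks.
Posterior: α' = 16 + 53 = 69, β' = 7 + 9 = 16.
The posterior predictive for a window of length T is Negative Binomial with variance T·α'·(β'+T)/β'² = 6·69·22/256 = 2277/64.

2277/64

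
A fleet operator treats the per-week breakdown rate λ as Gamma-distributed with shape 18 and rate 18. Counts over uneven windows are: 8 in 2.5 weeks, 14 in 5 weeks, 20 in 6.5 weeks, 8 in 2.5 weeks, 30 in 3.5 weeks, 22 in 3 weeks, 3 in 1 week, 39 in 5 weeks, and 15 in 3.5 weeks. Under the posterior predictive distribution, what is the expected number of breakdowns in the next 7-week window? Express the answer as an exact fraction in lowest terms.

2478/101

Total count: 8 + 14 + 20 + 8 + 30 + 22 + 3 + 39 + 15 = 159.
Total exposure: 2.5 + 5 + 6.5 + 2.5 + 3.5 + 3 + 1 + 5 + 3.5 = 32.5 weeks.
The Gamma prior is conjugate for the Poisson rate, so λ | data ~ Gamma(18+159, 18+32.5) = Gamma(177, 101/2).
Predictive mean over a 7-week window = T·E[λ|data] = 7·177/(101/2) = 2478/101.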